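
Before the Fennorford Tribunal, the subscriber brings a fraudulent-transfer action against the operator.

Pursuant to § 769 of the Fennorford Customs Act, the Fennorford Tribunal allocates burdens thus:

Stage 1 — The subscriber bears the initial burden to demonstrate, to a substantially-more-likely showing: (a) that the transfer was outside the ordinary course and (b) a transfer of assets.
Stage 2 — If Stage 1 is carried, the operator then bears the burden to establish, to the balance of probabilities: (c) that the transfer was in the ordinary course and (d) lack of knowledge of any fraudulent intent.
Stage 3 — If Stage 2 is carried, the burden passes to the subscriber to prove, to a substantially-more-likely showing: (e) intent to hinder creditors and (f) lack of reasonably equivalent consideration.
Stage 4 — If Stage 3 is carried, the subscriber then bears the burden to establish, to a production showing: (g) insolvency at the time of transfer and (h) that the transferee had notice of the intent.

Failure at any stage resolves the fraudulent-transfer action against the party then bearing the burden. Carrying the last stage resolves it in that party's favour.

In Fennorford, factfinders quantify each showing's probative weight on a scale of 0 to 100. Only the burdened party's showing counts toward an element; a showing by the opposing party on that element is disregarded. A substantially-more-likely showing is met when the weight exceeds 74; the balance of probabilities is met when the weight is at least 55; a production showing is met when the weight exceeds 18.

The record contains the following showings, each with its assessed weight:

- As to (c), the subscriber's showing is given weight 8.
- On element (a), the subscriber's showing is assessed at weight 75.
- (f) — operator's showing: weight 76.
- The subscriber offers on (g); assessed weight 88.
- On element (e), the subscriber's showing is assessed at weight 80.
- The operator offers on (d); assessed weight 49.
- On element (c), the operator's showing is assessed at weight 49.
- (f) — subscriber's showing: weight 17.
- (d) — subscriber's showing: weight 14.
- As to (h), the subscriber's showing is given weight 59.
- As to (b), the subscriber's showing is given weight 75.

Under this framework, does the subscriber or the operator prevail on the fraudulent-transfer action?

At Stage 1 the subscriber must meet a substantially-more-likely showing (weight exceeds 74): on (a) the weight is 75, which does exceed 74, so (a) meets the standard; on (b) the weight is 75, > 74, so (b) meets the standard.
  All elements met. The burden passes to the operator.
At Stage 2 the operator must meet the balance of probabilities (weight is at least 55): on (c) the weight is 49 (the subscriber's 8 is given no effect), < 55, so (c) does not meet the standard; on (d) the weight is 49 (the subscriber's 14 is given no effect), < 55, so (d) does not meet the standard.
  The operator does not carry Stage 2.
The subscriber prevails.

subscriber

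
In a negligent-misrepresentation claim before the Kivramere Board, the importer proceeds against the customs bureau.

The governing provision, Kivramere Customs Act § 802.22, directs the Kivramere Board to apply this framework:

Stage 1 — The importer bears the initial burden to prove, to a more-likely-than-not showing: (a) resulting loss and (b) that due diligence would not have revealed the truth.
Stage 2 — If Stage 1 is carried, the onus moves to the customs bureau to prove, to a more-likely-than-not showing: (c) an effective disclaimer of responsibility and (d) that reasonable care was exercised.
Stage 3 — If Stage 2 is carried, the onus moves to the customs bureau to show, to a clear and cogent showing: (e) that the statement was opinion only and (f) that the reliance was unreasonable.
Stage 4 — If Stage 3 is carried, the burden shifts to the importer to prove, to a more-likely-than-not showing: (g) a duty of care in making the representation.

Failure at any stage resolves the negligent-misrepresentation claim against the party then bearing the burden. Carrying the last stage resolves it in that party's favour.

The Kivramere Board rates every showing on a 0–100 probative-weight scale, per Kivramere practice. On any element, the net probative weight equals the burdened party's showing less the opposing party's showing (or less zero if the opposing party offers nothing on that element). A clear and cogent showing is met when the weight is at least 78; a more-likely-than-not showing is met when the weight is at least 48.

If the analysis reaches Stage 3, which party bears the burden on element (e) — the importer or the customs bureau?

Stage 3's rule assigns the burden to the customs bureau (to a clear and cogent showing).

customs bureau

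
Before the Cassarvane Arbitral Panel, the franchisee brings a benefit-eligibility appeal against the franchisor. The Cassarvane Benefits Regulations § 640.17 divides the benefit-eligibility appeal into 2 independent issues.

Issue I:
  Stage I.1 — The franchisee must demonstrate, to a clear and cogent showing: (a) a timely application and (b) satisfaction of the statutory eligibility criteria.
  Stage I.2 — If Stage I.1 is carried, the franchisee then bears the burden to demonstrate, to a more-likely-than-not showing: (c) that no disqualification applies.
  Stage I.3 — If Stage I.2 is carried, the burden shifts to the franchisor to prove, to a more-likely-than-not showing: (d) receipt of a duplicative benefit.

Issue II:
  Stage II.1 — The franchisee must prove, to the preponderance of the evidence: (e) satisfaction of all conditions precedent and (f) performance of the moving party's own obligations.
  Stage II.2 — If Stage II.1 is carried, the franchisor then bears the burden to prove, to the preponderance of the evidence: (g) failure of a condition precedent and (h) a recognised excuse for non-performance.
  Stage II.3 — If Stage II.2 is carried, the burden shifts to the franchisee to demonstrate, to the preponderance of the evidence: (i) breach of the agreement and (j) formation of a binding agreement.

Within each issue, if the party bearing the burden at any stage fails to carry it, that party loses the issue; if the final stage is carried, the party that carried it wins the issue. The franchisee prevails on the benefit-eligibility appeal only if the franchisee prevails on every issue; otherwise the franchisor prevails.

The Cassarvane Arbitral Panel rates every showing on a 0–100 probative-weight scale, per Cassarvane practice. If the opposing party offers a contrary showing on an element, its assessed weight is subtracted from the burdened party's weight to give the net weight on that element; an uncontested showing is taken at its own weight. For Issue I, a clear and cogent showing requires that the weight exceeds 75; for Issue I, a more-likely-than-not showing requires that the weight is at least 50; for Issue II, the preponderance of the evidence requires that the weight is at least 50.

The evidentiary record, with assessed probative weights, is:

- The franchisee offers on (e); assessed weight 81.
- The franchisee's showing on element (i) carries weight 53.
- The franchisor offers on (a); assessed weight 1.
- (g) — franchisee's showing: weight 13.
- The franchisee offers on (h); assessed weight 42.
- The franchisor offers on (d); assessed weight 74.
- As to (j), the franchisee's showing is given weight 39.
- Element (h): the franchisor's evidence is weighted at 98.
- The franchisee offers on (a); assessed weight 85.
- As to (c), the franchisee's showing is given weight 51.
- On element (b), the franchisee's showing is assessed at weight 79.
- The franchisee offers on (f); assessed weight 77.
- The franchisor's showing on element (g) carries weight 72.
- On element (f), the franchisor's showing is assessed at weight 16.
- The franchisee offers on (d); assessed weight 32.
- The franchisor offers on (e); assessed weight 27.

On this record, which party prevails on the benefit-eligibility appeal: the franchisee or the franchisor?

franchisor

— Issue I —
Stage I.1 — burden on franchisee; standard: a clear and cogent showing (weight exceeds 75).
    (a): 85 − 1 = 84 > 75 [met]
    (b): 79 > 75 [met]
  All elements met. The franchisee retains the burden for Stage I.2.
Stage I.2 — burden on franchisee; standard: a more-likely-than-not showing (weight is at least 50).
    (c): 51 ≥ 50 [met]
  Stage I.2 carried; the burden shifts to the franchisor.
Stage I.3 — burden on franchisor; standard: a more-likely-than-not showing (weight is at least 50).
    (d): 74 − 32 = 42 < 50 [not met]
  Not every element is met, so the franchisor fails to carry Stage I.3.
The franchisee prevails on this issue.
— Issue II —
Stage II.1 (franchisee, the preponderance of the evidence, weight is at least 50): (e) net 81−27=54 ≥ 50 — meets; (f) net 77−16=61 ≥ 50 — meets.
  Stage II.1 carried; the burden shifts to the franchisor.
Stage II.2 (franchisor, the preponderance of the evidence, weight is at least 50): (g) net 72−13=59 ≥ 50 — meets; (h) net 98−42=56 ≥ 50 — meets.
  The franchisor carries Stage II.2; the franchisee now bears the burden.
Stage II.3 (franchisee, the preponderance of the evidence, weight is at least 50): (i) 53 ≥ 50 — meets; (j) 39 < 50 — fails.
  The franchisee does not carry Stage II.3.
The analysis ends at Stage II.3; the franchisor prevails on this issue.
Per-issue: Issue I → franchisee; Issue II → franchisor. The franchisee must prevail on every issue; overall, the franchisor prevails.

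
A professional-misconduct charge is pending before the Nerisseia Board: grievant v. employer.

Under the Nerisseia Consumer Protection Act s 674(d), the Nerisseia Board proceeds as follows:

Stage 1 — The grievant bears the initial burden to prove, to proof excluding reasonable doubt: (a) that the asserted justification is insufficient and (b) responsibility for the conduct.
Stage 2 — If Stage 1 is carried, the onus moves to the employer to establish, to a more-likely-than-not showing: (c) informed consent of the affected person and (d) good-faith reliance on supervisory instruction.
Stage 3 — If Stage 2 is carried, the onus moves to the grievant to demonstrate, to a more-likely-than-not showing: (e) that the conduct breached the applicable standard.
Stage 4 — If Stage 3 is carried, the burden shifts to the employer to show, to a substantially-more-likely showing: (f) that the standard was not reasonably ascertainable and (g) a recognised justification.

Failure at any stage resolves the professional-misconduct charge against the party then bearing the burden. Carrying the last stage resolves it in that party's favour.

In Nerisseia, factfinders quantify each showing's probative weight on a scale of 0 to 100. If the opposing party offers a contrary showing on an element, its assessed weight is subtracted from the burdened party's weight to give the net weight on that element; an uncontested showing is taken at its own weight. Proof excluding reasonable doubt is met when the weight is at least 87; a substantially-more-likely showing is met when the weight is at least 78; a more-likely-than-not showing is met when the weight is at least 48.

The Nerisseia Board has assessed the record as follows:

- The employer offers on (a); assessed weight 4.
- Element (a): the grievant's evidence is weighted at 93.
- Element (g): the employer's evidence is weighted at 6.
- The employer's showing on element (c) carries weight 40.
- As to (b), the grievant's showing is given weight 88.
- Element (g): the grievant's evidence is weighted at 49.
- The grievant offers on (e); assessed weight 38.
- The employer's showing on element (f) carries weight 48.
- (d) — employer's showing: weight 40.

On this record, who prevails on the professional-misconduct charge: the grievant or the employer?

grievant

Stage 1 (grievant, proof excluding reasonable doubt, weight is at least 87): (a) net 93−4=89 ≥ 87 — meets; (b) 88 ≥ 87 — meets.
  The grievant carries Stage 1; the employer now bears the burden.
Stage 2 (employer, a more-likely-than-not showing, weight is at least 48): (c) 40 < 48 — fails; (d) 40 < 48 — fails.
  Not every element is met, so the employer fails to carry Stage 2.
So the grievant prevails.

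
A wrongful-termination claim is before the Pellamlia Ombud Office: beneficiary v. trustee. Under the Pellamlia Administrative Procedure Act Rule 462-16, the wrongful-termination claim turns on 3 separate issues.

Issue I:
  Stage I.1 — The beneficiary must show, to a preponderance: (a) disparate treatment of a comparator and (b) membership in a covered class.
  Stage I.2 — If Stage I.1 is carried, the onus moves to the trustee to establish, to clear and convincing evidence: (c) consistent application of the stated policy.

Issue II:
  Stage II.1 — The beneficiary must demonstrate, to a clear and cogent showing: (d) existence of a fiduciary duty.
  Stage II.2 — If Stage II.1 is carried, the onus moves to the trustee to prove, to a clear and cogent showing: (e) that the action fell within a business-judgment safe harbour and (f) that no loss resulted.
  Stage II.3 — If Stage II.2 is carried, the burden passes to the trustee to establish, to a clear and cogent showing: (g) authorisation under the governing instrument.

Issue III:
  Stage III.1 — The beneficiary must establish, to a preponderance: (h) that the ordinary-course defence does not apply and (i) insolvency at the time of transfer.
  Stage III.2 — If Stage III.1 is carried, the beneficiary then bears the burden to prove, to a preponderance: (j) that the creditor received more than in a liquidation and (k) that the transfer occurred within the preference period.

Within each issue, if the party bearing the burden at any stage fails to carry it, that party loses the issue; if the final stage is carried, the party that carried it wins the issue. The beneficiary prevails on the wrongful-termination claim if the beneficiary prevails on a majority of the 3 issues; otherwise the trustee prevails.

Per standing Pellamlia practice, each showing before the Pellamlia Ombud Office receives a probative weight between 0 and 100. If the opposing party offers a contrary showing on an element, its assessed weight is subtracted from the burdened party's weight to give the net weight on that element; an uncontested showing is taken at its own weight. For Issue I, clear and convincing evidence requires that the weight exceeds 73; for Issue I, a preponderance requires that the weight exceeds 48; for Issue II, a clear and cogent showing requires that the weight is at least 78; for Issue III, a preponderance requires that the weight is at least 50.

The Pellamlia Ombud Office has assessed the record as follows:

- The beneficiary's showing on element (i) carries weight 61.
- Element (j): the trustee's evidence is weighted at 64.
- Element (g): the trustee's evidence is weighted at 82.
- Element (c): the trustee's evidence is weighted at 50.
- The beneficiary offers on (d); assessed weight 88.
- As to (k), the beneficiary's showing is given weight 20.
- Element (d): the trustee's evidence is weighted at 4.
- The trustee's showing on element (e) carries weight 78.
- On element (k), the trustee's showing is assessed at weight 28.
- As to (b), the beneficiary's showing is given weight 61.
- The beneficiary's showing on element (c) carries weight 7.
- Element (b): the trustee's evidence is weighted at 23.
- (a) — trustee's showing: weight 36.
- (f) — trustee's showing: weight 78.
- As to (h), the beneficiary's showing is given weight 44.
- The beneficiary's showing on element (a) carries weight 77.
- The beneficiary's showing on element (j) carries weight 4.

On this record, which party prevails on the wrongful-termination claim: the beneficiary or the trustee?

trustee

— Issue I —
Stage I.1 — burden on beneficiary; standard: a preponderance (weight exceeds 48).
    (a): 77 − 36 = 41 ≤ 48 [not met]
    (b): 61 − 23 = 38 ≤ 48 [not met]
  The beneficiary does not carry Stage I.1.
The trustee prevails on this issue.
— Issue II —
At Stage II.1 the beneficiary must meet a clear and cogent showing (weight is at least 78): on (d) the weight is 88 less the opposing 4 gives net 84, which does reach 78, so (d) meets the standard.
  Stage II.1 is satisfied; the onus moves to the trustee.
At Stage II.2 the trustee must meet a clear and cogent showing (weight is at least 78): on (e) the weight is 78, which does reach 78, so (e) meets the standard; on (f) the weight is 78, which does reach 78, so (f) meets the standard.
  Stage II.2 carried; the burden remains with the trustee.
At Stage II.3 the trustee must meet a clear and cogent showing (weight is at least 78): on (g) the weight is 82, ≥ 78, so (g) meets the standard.
  All elements met at the final stage.
Every stage carried; the trustee prevails on this issue.
— Issue III —
Stage III.1 (beneficiary, a preponderance, weight is at least 50): (h) 44 < 50 — fails; (i) 61 ≥ 50 — meets.
  The beneficiary does not carry Stage III.1.
So the trustee prevails on this issue.
Per-issue: Issue I → trustee; Issue II → trustee; Issue III → trustee. The beneficiary must prevail on a majority of issues; overall, the trustee prevails.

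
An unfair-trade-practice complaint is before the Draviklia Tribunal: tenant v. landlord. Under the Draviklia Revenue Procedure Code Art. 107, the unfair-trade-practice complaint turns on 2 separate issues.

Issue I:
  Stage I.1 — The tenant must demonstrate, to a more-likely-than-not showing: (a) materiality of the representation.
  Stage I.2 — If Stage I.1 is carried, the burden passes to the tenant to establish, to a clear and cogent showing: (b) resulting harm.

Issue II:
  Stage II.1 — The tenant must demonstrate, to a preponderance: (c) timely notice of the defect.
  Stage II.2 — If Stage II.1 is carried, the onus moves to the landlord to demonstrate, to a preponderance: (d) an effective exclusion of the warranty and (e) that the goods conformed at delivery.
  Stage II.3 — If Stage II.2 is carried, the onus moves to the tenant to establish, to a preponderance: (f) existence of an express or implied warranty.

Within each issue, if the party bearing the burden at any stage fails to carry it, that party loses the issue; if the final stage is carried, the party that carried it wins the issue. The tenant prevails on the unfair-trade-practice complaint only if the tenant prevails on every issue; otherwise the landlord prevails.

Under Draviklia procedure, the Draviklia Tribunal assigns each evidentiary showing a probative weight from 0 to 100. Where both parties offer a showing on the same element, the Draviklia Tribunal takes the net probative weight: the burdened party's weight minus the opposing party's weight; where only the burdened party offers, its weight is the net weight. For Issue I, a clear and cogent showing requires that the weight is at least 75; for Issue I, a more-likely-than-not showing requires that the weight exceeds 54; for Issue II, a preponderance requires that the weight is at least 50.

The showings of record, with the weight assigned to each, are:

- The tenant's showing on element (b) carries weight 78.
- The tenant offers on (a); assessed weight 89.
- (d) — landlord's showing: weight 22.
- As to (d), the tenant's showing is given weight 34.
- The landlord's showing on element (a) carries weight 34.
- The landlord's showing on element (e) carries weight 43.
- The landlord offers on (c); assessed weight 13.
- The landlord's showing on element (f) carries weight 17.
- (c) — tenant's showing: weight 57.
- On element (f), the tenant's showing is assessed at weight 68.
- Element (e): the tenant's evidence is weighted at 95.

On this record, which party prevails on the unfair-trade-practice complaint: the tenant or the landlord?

landlord

— Issue I —
Stage I.1 — burden on tenant; standard: a more-likely-than-not showing (weight exceeds 54).
    (a): 89 − 34 = 55 > 54 [met]
  Stage I.1 is satisfied; the tenant continues to bear the burden.
Stage I.2 — burden on tenant; standard: a clear and cogent showing (weight is at least 75).
    (b): 78 ≥ 75 [met]
  Stage I.2 carried; the final stage is satisfied.
Every stage carried; the tenant prevails on this issue.
— Issue II —
Stage II.1 (tenant, a preponderance, weight is at least 50): (c) net 57−13=44 < 50 — fails.
  Not every element is met, so the tenant fails to carry Stage II.1.
The analysis ends at Stage II.1; the landlord prevails on this issue.
Per-issue: Issue I → tenant; Issue II → landlord. The tenant must prevail on every issue; overall, the landlord prevails.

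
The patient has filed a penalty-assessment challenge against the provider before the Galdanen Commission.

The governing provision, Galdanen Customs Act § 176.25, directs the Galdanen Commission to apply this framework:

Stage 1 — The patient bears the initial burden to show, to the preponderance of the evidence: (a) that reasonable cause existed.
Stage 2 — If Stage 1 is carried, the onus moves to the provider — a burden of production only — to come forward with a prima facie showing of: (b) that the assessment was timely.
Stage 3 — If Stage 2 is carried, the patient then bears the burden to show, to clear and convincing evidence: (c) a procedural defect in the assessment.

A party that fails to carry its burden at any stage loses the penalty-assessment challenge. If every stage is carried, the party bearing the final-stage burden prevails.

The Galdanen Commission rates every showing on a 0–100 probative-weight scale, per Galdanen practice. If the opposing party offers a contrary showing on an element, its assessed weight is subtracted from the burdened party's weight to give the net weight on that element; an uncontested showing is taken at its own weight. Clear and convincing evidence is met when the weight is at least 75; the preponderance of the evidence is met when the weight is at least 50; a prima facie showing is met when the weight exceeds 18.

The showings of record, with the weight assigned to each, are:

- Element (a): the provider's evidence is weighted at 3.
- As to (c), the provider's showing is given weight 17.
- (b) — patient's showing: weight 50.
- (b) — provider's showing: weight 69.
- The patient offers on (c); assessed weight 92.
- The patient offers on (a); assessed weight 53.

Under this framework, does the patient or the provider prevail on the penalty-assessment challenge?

Stage 1 — burden on patient; standard: the preponderance of the evidence (weight is at least 50).
    (a): 53 − 3 = 50 ≥ 50 [met]
  Stage 1 is satisfied; the onus moves to the provider.
Stage 2 — burden on provider; standard: a prima facie showing (weight exceeds 18).
    (b): 69 − 50 = 19 > 18 [met]
  The provider carries Stage 2; the patient now bears the burden.
Stage 3 — burden on patient; standard: clear and convincing evidence (weight is at least 75).
    (c): 92 − 17 = 75 ≥ 75 [met]
  All elements met at the final stage.
With every stage satisfied, the patient prevails.

patient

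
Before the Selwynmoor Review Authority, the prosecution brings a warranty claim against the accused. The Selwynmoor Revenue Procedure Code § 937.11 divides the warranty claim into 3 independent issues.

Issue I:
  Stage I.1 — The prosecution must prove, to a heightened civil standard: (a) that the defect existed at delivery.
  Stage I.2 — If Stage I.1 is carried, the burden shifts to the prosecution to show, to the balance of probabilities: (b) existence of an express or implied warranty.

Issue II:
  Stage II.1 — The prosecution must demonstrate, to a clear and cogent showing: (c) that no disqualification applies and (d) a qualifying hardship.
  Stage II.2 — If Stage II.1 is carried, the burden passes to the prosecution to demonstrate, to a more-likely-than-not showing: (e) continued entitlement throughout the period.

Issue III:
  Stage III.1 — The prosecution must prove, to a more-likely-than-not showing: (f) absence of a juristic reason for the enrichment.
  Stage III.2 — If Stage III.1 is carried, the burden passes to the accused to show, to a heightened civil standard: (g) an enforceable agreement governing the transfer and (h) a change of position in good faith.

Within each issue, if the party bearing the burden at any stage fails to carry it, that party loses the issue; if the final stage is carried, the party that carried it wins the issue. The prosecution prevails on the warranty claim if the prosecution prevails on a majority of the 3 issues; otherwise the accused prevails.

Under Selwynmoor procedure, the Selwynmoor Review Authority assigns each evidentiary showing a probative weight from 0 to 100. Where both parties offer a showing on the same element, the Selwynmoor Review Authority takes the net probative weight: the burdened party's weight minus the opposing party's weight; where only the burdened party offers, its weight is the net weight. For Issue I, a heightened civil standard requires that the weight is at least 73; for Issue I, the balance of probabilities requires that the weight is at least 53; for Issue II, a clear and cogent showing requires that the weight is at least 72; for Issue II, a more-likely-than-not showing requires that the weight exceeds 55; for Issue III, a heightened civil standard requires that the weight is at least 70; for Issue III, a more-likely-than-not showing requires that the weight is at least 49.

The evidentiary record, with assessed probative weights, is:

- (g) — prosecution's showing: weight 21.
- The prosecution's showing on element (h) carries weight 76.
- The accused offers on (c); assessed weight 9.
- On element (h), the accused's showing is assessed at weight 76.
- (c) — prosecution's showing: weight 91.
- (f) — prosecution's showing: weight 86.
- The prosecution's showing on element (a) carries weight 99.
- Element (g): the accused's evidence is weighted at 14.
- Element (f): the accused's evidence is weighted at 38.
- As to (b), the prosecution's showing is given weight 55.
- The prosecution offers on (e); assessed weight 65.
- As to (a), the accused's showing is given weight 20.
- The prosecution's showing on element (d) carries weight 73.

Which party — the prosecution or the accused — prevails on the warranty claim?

prosecution

— Issue I —
Stage I.1 (prosecution, a heightened civil standard, weight is at least 73): (a) net 99−20=79 ≥ 73 — meets.
  All elements met. The prosecution retains the burden for Stage I.2.
Stage I.2 (prosecution, the balance of probabilities, weight is at least 53): (b) 55 ≥ 53 — meets.
  All elements met at the final stage.
With every stage satisfied, the prosecution prevails on this issue.
— Issue II —
Stage II.1 (prosecution, a clear and cogent showing, weight is at least 72): (c) net 91−9=82 ≥ 72 — meets; (d) 73 ≥ 72 — meets.
  Stage II.1 is satisfied; the prosecution continues to bear the burden.
Stage II.2 (prosecution, a more-likely-than-not showing, weight exceeds 55): (e) 65 > 55 — meets.
  All elements met at the final stage.
All stages carried — the prosecution prevails on this issue.
— Issue III —
Stage III.1 — burden on prosecution; standard: a more-likely-than-not showing (weight is at least 49).
    (f): 86 − 38 = 48 < 49 [not met]
  Stage III.1 not carried; the prosecution fails its burden.
So the accused prevails on this issue.
Per-issue: Issue I → prosecution; Issue II → prosecution; Issue III → accused. The prosecution must prevail on a majority of issues; overall, the prosecution prevails.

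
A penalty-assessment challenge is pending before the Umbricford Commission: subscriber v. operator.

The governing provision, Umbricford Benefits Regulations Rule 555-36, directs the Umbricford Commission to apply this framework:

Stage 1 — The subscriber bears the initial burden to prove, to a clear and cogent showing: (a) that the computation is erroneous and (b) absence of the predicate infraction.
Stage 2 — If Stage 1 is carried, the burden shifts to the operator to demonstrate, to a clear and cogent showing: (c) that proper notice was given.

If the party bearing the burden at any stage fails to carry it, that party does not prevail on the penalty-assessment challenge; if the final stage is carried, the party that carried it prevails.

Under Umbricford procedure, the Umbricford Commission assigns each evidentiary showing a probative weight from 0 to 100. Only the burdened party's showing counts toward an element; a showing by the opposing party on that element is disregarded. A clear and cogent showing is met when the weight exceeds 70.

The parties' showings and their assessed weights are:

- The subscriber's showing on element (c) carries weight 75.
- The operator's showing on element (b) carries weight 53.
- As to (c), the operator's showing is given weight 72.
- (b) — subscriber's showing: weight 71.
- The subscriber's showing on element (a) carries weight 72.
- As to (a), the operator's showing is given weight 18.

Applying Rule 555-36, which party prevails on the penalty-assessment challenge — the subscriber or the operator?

operator

Stage 1 (subscriber, a clear and cogent showing, weight exceeds 70): (a) 72 (operator's 18 disregarded) > 70 — meets; (b) 71 (operator's 53 disregarded) > 70 — meets.
  All elements met. The burden passes to the operator.
Stage 2 (operator, a clear and cogent showing, weight exceeds 70): (c) 72 (subscriber's 75 disregarded) > 70 — meets.
  Stage 2 carried; the final stage is satisfied.
All stages carried — the operator prevails.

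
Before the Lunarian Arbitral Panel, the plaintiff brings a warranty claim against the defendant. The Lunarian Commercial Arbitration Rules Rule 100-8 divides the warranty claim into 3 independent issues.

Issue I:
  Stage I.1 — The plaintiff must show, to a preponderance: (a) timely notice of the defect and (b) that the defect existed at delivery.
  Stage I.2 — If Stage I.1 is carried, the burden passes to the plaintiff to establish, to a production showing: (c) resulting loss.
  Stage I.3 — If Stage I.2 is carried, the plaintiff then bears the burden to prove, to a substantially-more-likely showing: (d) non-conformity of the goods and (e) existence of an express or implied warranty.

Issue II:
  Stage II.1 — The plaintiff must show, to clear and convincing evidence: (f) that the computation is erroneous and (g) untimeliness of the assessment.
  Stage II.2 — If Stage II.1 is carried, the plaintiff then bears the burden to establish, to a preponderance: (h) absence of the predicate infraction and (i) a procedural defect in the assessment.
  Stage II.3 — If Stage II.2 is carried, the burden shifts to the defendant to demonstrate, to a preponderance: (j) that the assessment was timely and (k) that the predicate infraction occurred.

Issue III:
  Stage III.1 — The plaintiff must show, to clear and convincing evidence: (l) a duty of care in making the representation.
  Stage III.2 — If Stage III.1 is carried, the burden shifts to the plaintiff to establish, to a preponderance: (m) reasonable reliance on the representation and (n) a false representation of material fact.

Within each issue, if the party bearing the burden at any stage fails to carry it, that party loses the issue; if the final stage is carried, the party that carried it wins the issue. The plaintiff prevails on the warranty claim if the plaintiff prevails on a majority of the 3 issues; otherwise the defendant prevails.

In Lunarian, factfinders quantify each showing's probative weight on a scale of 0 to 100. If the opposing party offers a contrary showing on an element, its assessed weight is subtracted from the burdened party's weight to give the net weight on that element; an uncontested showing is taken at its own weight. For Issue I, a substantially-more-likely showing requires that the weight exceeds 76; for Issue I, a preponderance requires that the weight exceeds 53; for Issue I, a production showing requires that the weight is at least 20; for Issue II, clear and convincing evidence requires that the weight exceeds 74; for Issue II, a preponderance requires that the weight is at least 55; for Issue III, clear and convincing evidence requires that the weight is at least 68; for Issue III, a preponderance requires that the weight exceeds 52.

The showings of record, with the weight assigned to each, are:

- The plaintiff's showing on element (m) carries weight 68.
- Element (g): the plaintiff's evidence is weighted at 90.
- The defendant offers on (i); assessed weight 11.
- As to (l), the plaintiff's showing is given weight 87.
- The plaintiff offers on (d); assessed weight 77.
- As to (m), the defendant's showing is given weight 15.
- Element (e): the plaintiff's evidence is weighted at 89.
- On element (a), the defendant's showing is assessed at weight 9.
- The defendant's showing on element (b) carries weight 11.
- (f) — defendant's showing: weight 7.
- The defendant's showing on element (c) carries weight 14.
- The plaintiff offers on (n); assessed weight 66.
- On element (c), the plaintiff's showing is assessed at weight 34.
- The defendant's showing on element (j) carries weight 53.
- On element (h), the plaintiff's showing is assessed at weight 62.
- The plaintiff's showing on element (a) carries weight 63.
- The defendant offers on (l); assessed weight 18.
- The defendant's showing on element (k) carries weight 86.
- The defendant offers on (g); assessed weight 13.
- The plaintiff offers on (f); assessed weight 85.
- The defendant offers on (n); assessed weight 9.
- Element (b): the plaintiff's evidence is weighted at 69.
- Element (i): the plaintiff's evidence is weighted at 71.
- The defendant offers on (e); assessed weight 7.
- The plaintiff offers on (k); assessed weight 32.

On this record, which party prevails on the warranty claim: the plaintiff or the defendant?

— Issue I —
Stage I.1 — burden on plaintiff; standard: a preponderance (weight exceeds 53).
    (a): 63 − 9 = 54 > 53 [met]
    (b): 69 − 11 = 58 > 53 [met]
  All elements met. The plaintiff retains the burden for Stage I.2.
Stage I.2 — burden on plaintiff; standard: a production showing (weight is at least 20).
    (c): 34 − 14 = 20 ≥ 20 [met]
  Stage I.2 carried; the burden remains with the plaintiff.
Stage I.3 — burden on plaintiff; standard: a substantially-more-likely showing (weight exceeds 76).
    (d): 77 > 76 [met]
    (e): 89 − 7 = 82 > 76 [met]
  Stage I.3 carried; the final stage is satisfied.
All stages carried — the plaintiff prevails on this issue.
— Issue II —
Stage II.1 — burden on plaintiff; standard: clear and convincing evidence (weight exceeds 74).
    (f): 85 − 7 = 78 > 74 [met]
    (g): 90 − 13 = 77 > 74 [met]
  Stage II.1 is satisfied; the plaintiff continues to bear the burden.
Stage II.2 — burden on plaintiff; standard: a preponderance (weight is at least 55).
    (h): 62 ≥ 55 [met]
    (i): 71 − 11 = 60 ≥ 55 [met]
  All elements met. The burden passes to the defendant.
Stage II.3 — burden on defendant; standard: a preponderance (weight is at least 55).
    (j): 53 < 55 [not met]
    (k): 86 − 32 = 54 < 55 [not met]
  Stage II.3 not carried; the defendant fails its burden.
So the plaintiff prevails on this issue.
— Issue III —
Stage III.1 — burden on plaintiff; standard: clear and convincing evidence (weight is at least 68).
    (l): 87 − 18 = 69 ≥ 68 [met]
  Stage III.1 carried; the burden remains with the plaintiff.
Stage III.2 — burden on plaintiff; standard: a preponderance (weight exceeds 52).
    (m): 68 − 15 = 53 > 52 [met]
    (n): 66 − 9 = 57 > 52 [met]
  Stage III.2 carried; the final stage is satisfied.
All stages carried — the plaintiff prevails on this issue.
Per-issue: Issue I → plaintiff; Issue II → plaintiff; Issue III → plaintiff. The plaintiff must prevail on a majority of issues; overall, the plaintiff prevails.

plaintiff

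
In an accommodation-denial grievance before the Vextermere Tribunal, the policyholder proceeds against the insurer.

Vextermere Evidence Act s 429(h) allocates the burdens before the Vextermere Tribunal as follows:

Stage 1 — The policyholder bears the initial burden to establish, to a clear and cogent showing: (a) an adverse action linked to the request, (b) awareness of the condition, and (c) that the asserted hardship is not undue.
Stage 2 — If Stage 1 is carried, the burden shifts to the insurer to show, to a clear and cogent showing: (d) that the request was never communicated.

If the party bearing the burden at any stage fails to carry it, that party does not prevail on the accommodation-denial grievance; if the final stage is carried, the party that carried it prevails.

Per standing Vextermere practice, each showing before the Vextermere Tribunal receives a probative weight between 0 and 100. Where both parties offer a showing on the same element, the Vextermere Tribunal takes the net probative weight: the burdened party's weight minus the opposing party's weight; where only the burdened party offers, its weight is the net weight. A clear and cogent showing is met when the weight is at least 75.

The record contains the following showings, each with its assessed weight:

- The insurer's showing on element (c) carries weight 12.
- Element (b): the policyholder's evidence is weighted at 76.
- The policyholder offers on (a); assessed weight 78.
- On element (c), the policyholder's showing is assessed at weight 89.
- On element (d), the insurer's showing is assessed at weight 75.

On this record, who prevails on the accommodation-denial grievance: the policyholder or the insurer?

At Stage 1 the policyholder must meet a clear and cogent showing (weight is at least 75): on (a) the weight is 78, which does reach 75, so (a) meets the standard; on (b) the weight is 76, ≥ 75, so (b) meets the standard; on (c) the weight is 89 less the opposing 12 gives net 77, ≥ 75, so (c) meets the standard.
  Stage 1 is satisfied; the onus moves to the insurer.
At Stage 2 the insurer must meet a clear and cogent showing (weight is at least 75): on (d) the weight is 75, ≥ 75, so (d) meets the standard.
  The insurer carries the last stage.
All stages carried — the insurer prevails.

insurer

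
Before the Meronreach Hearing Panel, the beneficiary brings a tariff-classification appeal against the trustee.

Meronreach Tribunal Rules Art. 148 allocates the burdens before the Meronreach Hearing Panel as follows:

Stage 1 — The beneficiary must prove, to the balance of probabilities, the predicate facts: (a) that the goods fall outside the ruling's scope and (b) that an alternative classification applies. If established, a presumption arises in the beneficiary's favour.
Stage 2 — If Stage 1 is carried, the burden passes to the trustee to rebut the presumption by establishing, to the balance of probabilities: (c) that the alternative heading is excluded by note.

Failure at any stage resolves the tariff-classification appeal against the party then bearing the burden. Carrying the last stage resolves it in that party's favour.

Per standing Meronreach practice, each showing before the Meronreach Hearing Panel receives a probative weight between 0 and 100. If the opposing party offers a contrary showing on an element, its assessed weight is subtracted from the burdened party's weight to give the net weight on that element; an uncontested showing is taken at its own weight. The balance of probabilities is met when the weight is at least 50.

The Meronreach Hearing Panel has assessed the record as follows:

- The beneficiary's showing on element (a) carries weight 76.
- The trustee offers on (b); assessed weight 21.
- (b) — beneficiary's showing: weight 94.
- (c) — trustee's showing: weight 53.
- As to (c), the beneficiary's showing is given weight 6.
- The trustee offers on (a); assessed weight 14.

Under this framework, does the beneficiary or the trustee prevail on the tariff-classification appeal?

beneficiary

At Stage 1 the beneficiary must meet the balance of probabilities (weight is at least 50): on (a) the weight is 76 less the opposing 14 gives net 62, ≥ 50, so (a) meets the standard; on (b) the weight is 94 less the opposing 21 gives net 73, ≥ 50, so (b) meets the standard.
  Stage 1 carried; the burden shifts to the trustee.
At Stage 2 the trustee must meet the balance of probabilities (weight is at least 50): on (c) the weight is 53 less the opposing 6 gives net 47, < 50, so (c) does not meet the standard.
  Stage 2 not carried; the trustee fails its burden.
The analysis ends at Stage 2; the beneficiary prevails.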